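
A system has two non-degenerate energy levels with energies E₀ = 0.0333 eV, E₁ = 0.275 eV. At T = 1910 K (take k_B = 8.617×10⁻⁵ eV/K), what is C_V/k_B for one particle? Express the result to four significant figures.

0.3281

k_BT = 8.617×10⁻⁵ × 1910 K = 0.164585 eV.
Eᵢ/kT = 0.202327, 1.67087.
Z = Σ e^(−Eᵢ/kT) = e^(−0.202327) + e^(−1.67087) = 0.816828 + 0.188083 = 1.00491.
⟨E⟩ = 0.0785376 eV, ⟨E²⟩ = 0.0150556 eV².
C_V/k_B = (⟨E²⟩ − ⟨E⟩²)/(kT)² = (0.0150556 − 0.00616815)/0.0270882 = 0.3281.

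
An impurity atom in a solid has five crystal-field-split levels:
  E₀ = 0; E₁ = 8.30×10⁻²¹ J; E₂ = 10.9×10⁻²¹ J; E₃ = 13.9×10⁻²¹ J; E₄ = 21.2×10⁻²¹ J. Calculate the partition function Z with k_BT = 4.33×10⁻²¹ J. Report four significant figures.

Z = 1.276

Eᵢ/kT = 0, 1.91686, 2.51732, 3.21016, 4.89607.
Z = Σ e^(−Eᵢ/kT) = e^(−0) + e^(−1.91686) + e^(−2.51732) + e^(−3.21016) + e^(−4.89607) = 1.00000 + 0.147068 + 0.0806755 + 0.0403502 + 0.00747591 = 1.27557.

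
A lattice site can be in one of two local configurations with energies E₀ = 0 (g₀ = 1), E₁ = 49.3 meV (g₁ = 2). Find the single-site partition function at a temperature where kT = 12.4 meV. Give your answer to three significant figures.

Z = 1.04

Eᵢ/kT = 0, 3.9758.
Z = Σ gᵢe^(−Eᵢ/kT) = 1·e^(−0) + 2·e^(−3.9758) = 1.0000 + 0.037529 = 1.0375.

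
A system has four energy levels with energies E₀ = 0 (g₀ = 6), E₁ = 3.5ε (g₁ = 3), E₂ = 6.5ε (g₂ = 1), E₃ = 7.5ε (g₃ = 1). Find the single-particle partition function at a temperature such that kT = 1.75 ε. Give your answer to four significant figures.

Z = 6.444

Eᵢ/kT = 0, 2.00000, 3.71429, 4.28571.
Z = Σ gᵢe^(−Eᵢ/kT) = 6·e^(−0) + 3·e^(−2.00000) + 1·e^(−3.71429) + 1·e^(−4.28571) = 6.00000 + 0.406006 + 0.0243727 + 0.0137638 = 6.44414.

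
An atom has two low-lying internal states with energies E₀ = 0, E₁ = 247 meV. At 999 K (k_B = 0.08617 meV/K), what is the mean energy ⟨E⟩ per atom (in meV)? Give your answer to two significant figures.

k_BT = 0.08617 × 999 K = 86.08 meV.
Eᵢ/kT = 0, 2.869.
Z = Σ e^(−Eᵢ/kT) = e^(−0) + e^(−2.869) = 1.000 + 0.05676 = 1.057.
⟨E⟩ = Σ Eᵢ e^(−Eᵢ/kT) / Z = (0·1.000 + 247·0.05676) / 1.057 = 13 meV.

13 meV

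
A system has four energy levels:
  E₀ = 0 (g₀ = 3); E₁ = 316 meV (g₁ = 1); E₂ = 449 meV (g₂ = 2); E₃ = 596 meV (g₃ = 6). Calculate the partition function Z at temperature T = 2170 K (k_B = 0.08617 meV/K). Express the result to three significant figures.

k_BT = 0.08617 × 2170 K = 186.99 meV.
Eᵢ/kT = 0, 1.6899, 2.4012, 3.1873.
Z = Σ gᵢe^(−Eᵢ/kT) = 3·e^(−0) + 1·e^(−1.6899) + 2·e^(−2.4012) + 6·e^(−3.1873) = 3.0000 + 0.18454 + 0.18122 + 0.24770 = 3.6135.

Z = 3.61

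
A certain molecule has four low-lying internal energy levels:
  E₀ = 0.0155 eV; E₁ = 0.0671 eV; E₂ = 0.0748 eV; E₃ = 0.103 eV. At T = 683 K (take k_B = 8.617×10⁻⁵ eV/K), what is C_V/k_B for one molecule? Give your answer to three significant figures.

k_BT = 8.617×10⁻⁵ × 683 K = 0.058854 eV.
Eᵢ/kT = 0.26336, 1.1401, 1.2709, 1.7501.
Z = Σ e^(−Eᵢ/kT) = e^(−0.26336) + e^(−1.1401) + e^(−1.2709) + e^(−1.7501) = 0.76847 + 0.31979 + 0.28058 + 0.17376 = 1.5426.
⟨E⟩ = 0.046839 eV, ⟨E²⟩ = 0.0032657 eV².
C_V/k_B = (⟨E²⟩ − ⟨E⟩²)/(kT)² = (0.0032657 − 0.0021939)/0.0034638 = 0.309.

0.309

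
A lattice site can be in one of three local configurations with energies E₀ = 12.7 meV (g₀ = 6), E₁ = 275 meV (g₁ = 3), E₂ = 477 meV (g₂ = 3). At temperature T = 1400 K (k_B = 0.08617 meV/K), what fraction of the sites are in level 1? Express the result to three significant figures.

k_BT = 0.08617 × 1400 K = 120.64 meV.
Eᵢ/kT = 0.10527, 2.2795, 3.9539.
Z = Σ gᵢe^(−Eᵢ/kT) = 6·e^(−0.10527) + 3·e^(−2.2795) + 3·e^(−3.9539) = 5.4005 + 0.30701 + 0.057539 = 5.7650.
P₁ = g₁ e^(−E₁/kT) / Z = 0.30701/5.7650 = 0.0533.

0.0533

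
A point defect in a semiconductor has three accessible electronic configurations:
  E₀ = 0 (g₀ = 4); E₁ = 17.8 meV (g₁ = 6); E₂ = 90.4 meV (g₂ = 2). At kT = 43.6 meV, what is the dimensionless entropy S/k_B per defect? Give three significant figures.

Eᵢ/kT = 0, 0.40826, 2.0734.
Z = Σ gᵢe^(−Eᵢ/kT) = 4·e^(−0) + 6·e^(−0.40826) + 2·e^(−2.0734) = 4.0000 + 3.9888 + 0.25151 = 8.2403.
⟨E⟩ = Σ EᵢPᵢ = 11.375 meV.
S/k_B = ln Z + ⟨E⟩/kT = ln(8.2403) + 11.375/43.6 = 2.1090 + 0.26089 = 2.37.

2.37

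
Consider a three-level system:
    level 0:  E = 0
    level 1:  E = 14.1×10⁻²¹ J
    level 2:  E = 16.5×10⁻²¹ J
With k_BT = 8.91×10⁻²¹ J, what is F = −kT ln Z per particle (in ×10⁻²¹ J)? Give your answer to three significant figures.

Eᵢ/kT = 0, 1.5825, 1.8519.
Z = Σ e^(−Eᵢ/kT) = e^(−0) + e^(−1.5825) + e^(−1.8519) = 1.0000 + 0.20546 + 0.15694 = 1.3624.
F = −kT ln Z = −8.91 × ln(1.3624) = −8.91 × 0.30925 = -2.76 ×10⁻²¹ J.

-2.76 ×10⁻²¹ J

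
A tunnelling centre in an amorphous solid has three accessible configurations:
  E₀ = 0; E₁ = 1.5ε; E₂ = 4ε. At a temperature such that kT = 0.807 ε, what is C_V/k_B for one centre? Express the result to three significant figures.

0.534

Eᵢ/kT = 0, 1.8587, 4.9566.
Z = Σ e^(−Eᵢ/kT) = e^(−0) + e^(−1.8587) + e^(−4.9566) = 1.0000 + 0.15588 + 0.0070368 = 1.1629.
⟨E⟩ = 0.22527 ε, ⟨E²⟩ = 0.39842 ε².
C_V/k_B = (⟨E²⟩ − ⟨E⟩²)/(kT)² = (0.39842 − 0.050747)/0.65125 = 0.534.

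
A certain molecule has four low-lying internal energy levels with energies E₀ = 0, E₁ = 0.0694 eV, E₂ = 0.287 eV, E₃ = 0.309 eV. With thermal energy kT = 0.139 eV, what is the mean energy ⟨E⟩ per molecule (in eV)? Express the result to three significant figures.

Eᵢ/kT = 0, 0.49928, 2.0647, 2.2230.
Z = Σ e^(−Eᵢ/kT) = e^(−0) + e^(−0.49928) + e^(−2.0647) + e^(−2.2230) = 1.0000 + 0.60697 + 0.12686 + 0.10828 = 1.8421.
⟨E⟩ = Σ Eᵢ e^(−Eᵢ/kT) / Z = (0·1.0000 + 0.0694·0.60697 + 0.287·0.12686 + 0.309·0.10828) / 1.8421 = 0.0608 eV.

0.0608 eV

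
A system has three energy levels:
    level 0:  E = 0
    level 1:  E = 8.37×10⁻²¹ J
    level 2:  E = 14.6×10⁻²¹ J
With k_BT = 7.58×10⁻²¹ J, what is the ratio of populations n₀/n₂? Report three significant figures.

n₀/n₂ = exp[−(E₀−E₂)/kT] = exp(−(-14.6 ×10⁻²¹ J)/(7.58 ×10⁻²¹ J)) = exp(1.9261) = 6.86.

6.86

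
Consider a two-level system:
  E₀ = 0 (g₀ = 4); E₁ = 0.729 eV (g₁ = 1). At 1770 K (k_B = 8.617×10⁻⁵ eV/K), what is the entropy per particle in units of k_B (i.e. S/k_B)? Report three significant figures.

k_BT = 8.617×10⁻⁵ × 1770 K = 0.15252 eV.
Eᵢ/kT = 0, 4.7797.
Z = Σ gᵢe^(−Eᵢ/kT) = 4·e^(−0) + 1·e^(−4.7797) = 4.0000 + 0.0083985 = 4.0084.
⟨E⟩ = Σ EᵢPᵢ = 0.0015274 eV.
S/k_B = ln Z + ⟨E⟩/kT = ln(4.0084) + 0.0015274/0.15252 = 1.3884 + 0.010014 = 1.40.

1.40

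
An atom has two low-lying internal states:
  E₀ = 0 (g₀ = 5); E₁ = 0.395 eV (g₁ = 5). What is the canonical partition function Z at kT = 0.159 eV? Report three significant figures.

Eᵢ/kT = 0, 2.4843.
Z = Σ gᵢe^(−Eᵢ/kT) = 5·e^(−0) + 5·e^(−2.4843) = 5.0000 + 0.41692 = 5.4169.

Z = 5.42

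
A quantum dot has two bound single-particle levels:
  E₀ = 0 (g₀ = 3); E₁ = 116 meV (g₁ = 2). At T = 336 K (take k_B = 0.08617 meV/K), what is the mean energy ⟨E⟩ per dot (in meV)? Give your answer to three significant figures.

k_BT = 0.08617 × 336 K = 28.953 meV.
Eᵢ/kT = 0, 4.0065.
Z = Σ gᵢe^(−Eᵢ/kT) = 3·e^(−0) + 2·e^(−4.0065) = 3.0000 + 0.036394 = 3.0364.
⟨E⟩ = Σ Eᵢ gᵢe^(−Eᵢ/kT) / Z = (0·3.0000 + 116·0.036394) / 3.0364 = 1.39 meV.

1.39 meV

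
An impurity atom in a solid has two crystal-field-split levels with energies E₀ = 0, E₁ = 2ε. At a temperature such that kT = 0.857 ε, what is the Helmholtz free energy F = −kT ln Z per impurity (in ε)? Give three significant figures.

Eᵢ/kT = 0, 2.3337.
Z = Σ e^(−Eᵢ/kT) = e^(−0) + e^(−2.3337) = 1.0000 + 0.096936 = 1.0969.
F = −kT ln Z = −0.857 × ln(1.0969) = −0.857 × 0.092488 = -0.0793 ε.

-0.0793 ε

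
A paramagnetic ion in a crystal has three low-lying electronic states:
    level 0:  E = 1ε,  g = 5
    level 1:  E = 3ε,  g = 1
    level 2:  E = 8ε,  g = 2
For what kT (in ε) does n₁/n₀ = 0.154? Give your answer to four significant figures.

7.652 ε

n₁/n₀ = (g₁/g₀) exp[−(E₁−E₀)/kT] = 0.154.
⇒ (E₁−E₀)/kT = ln((1/5)/0.154) = ln(1.29870) = 0.261364.
kT = 2ε / 0.261364 = 7.652 ε.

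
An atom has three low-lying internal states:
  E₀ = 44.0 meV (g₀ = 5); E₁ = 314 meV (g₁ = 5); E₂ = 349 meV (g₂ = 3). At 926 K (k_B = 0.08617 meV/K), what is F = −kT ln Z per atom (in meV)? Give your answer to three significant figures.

-88.1 meV

k_BT = 0.08617 × 926 K = 79.793 meV.
Eᵢ/kT = 0.55143, 3.9352, 4.3738.
Z = Σ gᵢe^(−Eᵢ/kT) = 5·e^(−0.55143) + 5·e^(−3.9352) + 3·e^(−4.3738) = 2.8806 + 0.097709 + 0.037810 = 3.0161.
F = −kT ln Z = −79.793 × ln(3.0161) = −79.793 × 1.1040 = -88.1 meV.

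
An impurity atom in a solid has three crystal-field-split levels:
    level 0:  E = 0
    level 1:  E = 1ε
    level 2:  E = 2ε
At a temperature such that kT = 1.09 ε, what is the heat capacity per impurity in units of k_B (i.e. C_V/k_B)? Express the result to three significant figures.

0.381

Eᵢ/kT = 0, 0.91743, 1.8349.
Z = Σ e^(−Eᵢ/kT) = e^(−0) + e^(−0.91743) + e^(−1.8349) = 1.0000 + 0.39954 + 0.15963 = 1.5592.
⟨E⟩ = 0.46101 ε, ⟨E²⟩ = 0.66576 ε².
C_V/k_B = (⟨E²⟩ − ⟨E⟩²)/(kT)² = (0.66576 − 0.21253)/1.1881 = 0.381.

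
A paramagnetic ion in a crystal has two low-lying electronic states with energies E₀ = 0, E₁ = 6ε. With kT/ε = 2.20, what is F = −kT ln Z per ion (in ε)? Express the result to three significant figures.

Eᵢ/kT = 0, 2.7273.
Z = Σ e^(−Eᵢ/kT) = e^(−0) + e^(−2.7273) = 1.0000 + 0.065396 = 1.0654.
F = −kT ln Z = −2.20 × ln(1.0654) = −2.20 × 0.063350 = -0.139 ε.

-0.139 ε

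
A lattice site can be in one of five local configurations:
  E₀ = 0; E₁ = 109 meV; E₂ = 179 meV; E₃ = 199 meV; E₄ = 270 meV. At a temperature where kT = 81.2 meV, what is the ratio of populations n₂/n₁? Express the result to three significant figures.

0.422

n₂/n₁ = exp[−(E₂−E₁)/kT] = exp(−(70 meV)/(81.2 meV)) = exp(-0.86207) = 0.422.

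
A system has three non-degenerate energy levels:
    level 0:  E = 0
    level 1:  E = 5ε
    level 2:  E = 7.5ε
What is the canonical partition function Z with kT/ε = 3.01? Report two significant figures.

Z = 1.3

Eᵢ/kT = 0, 1.661, 2.492.
Z = Σ e^(−Eᵢ/kT) = e^(−0) + e^(−1.661) + e^(−2.492) = 1.000 + 0.1899 + 0.08274 = 1.273.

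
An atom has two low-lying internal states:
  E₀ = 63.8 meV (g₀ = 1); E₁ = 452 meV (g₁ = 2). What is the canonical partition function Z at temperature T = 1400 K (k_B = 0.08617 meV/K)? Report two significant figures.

Z = 0.64

k_BT = 0.08617 × 1400 K = 120.6 meV.
Eᵢ/kT = 0.5290, 3.748.
Z = Σ gᵢe^(−Eᵢ/kT) = 1·e^(−0.5290) + 2·e^(−3.748) = 0.5892 + 0.04713 = 0.6363.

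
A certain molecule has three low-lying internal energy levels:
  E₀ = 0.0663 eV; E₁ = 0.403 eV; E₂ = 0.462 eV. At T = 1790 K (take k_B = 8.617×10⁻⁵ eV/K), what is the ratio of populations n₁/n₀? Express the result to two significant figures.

0.11

k_BT = 8.617×10⁻⁵ × 1790 K = 0.1542 eV.
n₁/n₀ = exp[−(E₁−E₀)/kT] = exp(−(0.3367 eV)/(0.1542 eV)) = exp(-2.184) = 0.11.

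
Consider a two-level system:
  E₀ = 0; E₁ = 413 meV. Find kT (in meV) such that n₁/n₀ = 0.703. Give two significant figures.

n₁/n₀ = exp[−(E₁−E₀)/kT] = 0.703.
⇒ (E₁−E₀)/kT = ln(1/0.703) = ln(1.422) = 0.3521.
kT = 413 meV / 0.3521 = 1200 meV.

1200 meV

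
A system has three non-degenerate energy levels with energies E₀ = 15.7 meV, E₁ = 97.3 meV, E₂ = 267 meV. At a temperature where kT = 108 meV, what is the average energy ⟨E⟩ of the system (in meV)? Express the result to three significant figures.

Eᵢ/kT = 0.14537, 0.90093, 2.4722.
Z = Σ e^(−Eᵢ/kT) = e^(−0.14537) + e^(−0.90093) + e^(−2.4722) = 0.86470 + 0.40619 + 0.084399 = 1.3553.
⟨E⟩ = Σ Eᵢ e^(−Eᵢ/kT) / Z = (15.7·0.86470 + 97.3·0.40619 + 267·0.084399) / 1.3553 = 55.8 meV.

55.8 meV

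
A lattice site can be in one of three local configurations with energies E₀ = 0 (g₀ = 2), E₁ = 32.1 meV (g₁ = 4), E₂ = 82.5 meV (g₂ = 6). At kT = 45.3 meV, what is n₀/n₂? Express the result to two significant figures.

2.1

n₀/n₂ = (g₀/g₂) exp[−(E₀−E₂)/kT] = (2/6) × exp(−(-82.5 meV)/(45.3 meV)) = (2/6) × exp(1.821) = 2.1.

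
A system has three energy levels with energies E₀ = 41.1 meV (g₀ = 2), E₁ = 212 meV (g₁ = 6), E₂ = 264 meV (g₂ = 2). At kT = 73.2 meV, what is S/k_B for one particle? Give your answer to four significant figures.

Eᵢ/kT = 0.561475, 2.89617, 3.60656.
Z = Σ gᵢe^(−Eᵢ/kT) = 2·e^(−0.561475) + 6·e^(−2.89617) + 2·e^(−3.60656) = 1.14073 + 0.331406 + 0.0542901 = 1.52643.
⟨E⟩ = Σ EᵢPᵢ = 86.1321 meV.
S/k_B = ln Z + ⟨E⟩/kT = ln(1.52643) + 86.1321/73.2 = 0.422932 + 1.17667 = 1.600.

1.600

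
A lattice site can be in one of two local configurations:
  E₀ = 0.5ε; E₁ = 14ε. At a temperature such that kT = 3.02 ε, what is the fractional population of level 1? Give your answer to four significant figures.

0.01132

Eᵢ/kT = 0.165563, 4.63576.
Z = Σ e^(−Eᵢ/kT) = e^(−0.165563) + e^(−4.63576) = 0.847416 + 0.00969873 = 0.857115.
P₁ = e^(−E₁/kT) / Z = 0.00969873/0.857115 = 0.01132.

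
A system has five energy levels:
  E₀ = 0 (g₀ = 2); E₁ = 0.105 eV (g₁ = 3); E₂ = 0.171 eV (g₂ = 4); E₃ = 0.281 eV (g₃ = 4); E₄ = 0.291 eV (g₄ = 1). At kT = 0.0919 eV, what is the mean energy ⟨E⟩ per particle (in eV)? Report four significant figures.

Eᵢ/kT = 0, 1.14255, 1.86072, 3.05767, 3.16649.
Z = Σ gᵢe^(−Eᵢ/kT) = 2·e^(−0) + 3·e^(−1.14255) + 4·e^(−1.86072) + 4·e^(−3.05767) + 1·e^(−3.16649) = 2.00000 + 0.957014 + 0.622242 + 0.187988 + 0.0421513 = 3.80940.
⟨E⟩ = Σ Eᵢ gᵢe^(−Eᵢ/kT) / Z = (0·2.00000 + 0.105·0.957014 + 0.171·0.622242 + 0.281·0.187988 + 0.291·0.0421513) / 3.80940 = 0.07140 eV.

0.07140 eV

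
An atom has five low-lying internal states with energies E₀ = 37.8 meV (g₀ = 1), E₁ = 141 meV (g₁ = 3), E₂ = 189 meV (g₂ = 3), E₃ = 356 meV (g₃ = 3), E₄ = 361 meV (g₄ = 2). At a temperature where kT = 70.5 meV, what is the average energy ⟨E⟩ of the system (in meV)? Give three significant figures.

Eᵢ/kT = 0.53617, 2.0000, 2.6809, 5.0496, 5.1206.
Z = Σ gᵢe^(−Eᵢ/kT) = 1·e^(−0.53617) + 3·e^(−2.0000) + 3·e^(−2.6809) + 3·e^(−5.0496) + 2·e^(−5.1206) = 0.58498 + 0.40601 + 0.20550 + 0.019236 + 0.011945 = 1.2277.
⟨E⟩ = Σ Eᵢ gᵢe^(−Eᵢ/kT) / Z = (37.8·0.58498 + 141·0.40601 + 189·0.20550 + 356·0.019236 + 361·0.011945) / 1.2277 = 105 meV.

105 meV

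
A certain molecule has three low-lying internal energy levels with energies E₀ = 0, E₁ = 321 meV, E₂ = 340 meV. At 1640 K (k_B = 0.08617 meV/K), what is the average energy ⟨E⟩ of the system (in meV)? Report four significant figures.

k_BT = 0.08617 × 1640 K = 141.319 meV.
Eᵢ/kT = 0, 2.27146, 2.40590.
Z = Σ e^(−Eᵢ/kT) = e^(−0) + e^(−2.27146) + e^(−2.40590) = 1.00000 + 0.103161 + 0.0901843 = 1.19335.
⟨E⟩ = Σ Eᵢ e^(−Eᵢ/kT) / Z = (0·1.00000 + 321·0.103161 + 340·0.0901843) / 1.19335 = 53.44 meV.

53.44 meV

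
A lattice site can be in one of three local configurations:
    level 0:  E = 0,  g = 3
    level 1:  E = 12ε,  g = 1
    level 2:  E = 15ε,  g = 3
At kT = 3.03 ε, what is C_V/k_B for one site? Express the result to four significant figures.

Eᵢ/kT = 0, 3.96040, 4.95050.
Z = Σ gᵢe^(−Eᵢ/kT) = 3·e^(−0) + 1·e^(−3.96040) + 3·e^(−4.95050) = 3.00000 + 0.0190555 + 0.0212396 = 3.04030.
⟨E⟩ = 0.180002 ε, ⟨E²⟩ = 2.47439 ε².
C_V/k_B = (⟨E²⟩ − ⟨E⟩²)/(kT)² = (2.47439 − 0.0324007)/9.18090 = 0.2660.

0.2660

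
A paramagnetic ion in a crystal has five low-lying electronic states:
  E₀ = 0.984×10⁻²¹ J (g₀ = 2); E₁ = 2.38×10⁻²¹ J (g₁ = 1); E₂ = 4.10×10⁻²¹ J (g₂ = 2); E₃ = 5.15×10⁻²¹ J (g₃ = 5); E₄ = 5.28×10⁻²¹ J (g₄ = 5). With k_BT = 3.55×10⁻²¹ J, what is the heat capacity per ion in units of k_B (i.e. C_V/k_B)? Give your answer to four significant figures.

Eᵢ/kT = 0.277183, 0.670423, 1.15493, 1.45070, 1.48732.
Z = Σ gᵢe^(−Eᵢ/kT) = 2·e^(−0.277183) + 1·e^(−0.670423) + 2·e^(−1.15493) + 5·e^(−1.45070) + 5·e^(−1.48732) = 1.51583 + 0.511492 + 0.630159 + 1.17203 + 1.12989 = 4.95940.
⟨E⟩ = 3.48719, ⟨E²⟩ = 15.6355.
C_V/k_B = (⟨E²⟩ − ⟨E⟩²)/(kT)² = (15.6355 − 12.1605)/12.6025 = 0.2757.

0.2757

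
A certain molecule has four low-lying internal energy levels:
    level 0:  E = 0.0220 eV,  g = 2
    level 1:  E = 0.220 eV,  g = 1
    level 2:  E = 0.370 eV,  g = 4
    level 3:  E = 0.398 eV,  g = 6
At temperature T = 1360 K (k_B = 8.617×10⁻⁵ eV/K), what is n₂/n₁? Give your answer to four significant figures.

k_BT = 8.617×10⁻⁵ × 1360 K = 0.117191 eV.
n₂/n₁ = (g₂/g₁) exp[−(E₂−E₁)/kT] = (4/1) × exp(−(0.150 eV)/(0.117191 eV)) = (4/1) × exp(-1.27996) = 1.112.

1.112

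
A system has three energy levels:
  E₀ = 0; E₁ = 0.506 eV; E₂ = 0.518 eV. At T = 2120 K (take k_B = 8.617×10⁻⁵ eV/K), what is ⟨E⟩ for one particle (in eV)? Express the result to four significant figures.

0.05539 eV

k_BT = 8.617×10⁻⁵ × 2120 K = 0.182680 eV.
Eᵢ/kT = 0, 2.76987, 2.83556.
Z = Σ e^(−Eᵢ/kT) = e^(−0) + e^(−2.76987) + e^(−2.83556) = 1.00000 + 0.0626702 + 0.0586857 = 1.12136.
⟨E⟩ = Σ Eᵢ e^(−Eᵢ/kT) / Z = (0·1.00000 + 0.506·0.0626702 + 0.518·0.0586857) / 1.12136 = 0.05539 eV.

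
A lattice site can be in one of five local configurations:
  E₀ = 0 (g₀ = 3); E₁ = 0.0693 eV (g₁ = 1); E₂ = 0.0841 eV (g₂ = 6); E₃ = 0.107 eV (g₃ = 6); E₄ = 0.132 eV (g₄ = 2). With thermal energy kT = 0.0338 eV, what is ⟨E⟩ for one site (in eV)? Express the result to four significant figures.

0.02123 eV

Eᵢ/kT = 0, 2.05030, 2.48817, 3.16568, 3.90533.
Z = Σ gᵢe^(−Eᵢ/kT) = 3·e^(−0) + 1·e^(−2.05030) + 6·e^(−2.48817) + 6·e^(−3.16568) + 2·e^(−3.90533) = 3.00000 + 0.128696 + 0.498371 + 0.253113 + 0.0402686 = 3.92045.
⟨E⟩ = Σ Eᵢ gᵢe^(−Eᵢ/kT) / Z = (0·3.00000 + 0.0693·0.128696 + 0.0841·0.498371 + 0.107·0.253113 + 0.132·0.0402686) / 3.92045 = 0.02123 eV.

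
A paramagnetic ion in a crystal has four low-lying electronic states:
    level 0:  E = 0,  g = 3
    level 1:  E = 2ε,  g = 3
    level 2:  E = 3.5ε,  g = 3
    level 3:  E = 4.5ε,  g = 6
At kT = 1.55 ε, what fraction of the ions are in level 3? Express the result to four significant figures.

0.07365

Eᵢ/kT = 0, 1.29032, 2.25806, 2.90323.
Z = Σ gᵢe^(−Eᵢ/kT) = 3·e^(−0) + 3·e^(−1.29032) + 3·e^(−2.25806) + 6·e^(−2.90323) = 3.00000 + 0.825548 + 0.313659 + 0.329075 = 4.46828.
P₃ = g₃ e^(−E₃/kT) / Z = 0.329075/4.46828 = 0.07365.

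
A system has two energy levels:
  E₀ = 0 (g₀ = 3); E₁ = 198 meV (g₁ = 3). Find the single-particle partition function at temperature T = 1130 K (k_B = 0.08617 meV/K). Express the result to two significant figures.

Z = 3.4

k_BT = 0.08617 × 1130 K = 97.37 meV.
Eᵢ/kT = 0, 2.033.
Z = Σ gᵢe^(−Eᵢ/kT) = 3·e^(−0) + 3·e^(−2.033) = 3.000 + 0.3928 = 3.393.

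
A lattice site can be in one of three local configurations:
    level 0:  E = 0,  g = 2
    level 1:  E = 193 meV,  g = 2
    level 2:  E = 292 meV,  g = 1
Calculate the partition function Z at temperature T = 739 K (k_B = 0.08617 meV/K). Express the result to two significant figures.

k_BT = 0.08617 × 739 K = 63.68 meV.
Eᵢ/kT = 0, 3.031, 4.585.
Z = Σ gᵢe^(−Eᵢ/kT) = 2·e^(−0) + 2·e^(−3.031) + 1·e^(−4.585) = 2.000 + 0.09653 + 0.01020 = 2.107.

Z = 2.1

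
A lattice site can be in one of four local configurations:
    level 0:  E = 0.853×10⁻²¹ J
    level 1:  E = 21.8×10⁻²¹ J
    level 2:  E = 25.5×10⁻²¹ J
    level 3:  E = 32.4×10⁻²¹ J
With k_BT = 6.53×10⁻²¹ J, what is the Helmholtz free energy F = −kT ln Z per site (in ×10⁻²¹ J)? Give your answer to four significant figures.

0.4028 ×10⁻²¹ J

Eᵢ/kT = 0.130628, 3.33844, 3.90505, 4.96172.
Z = Σ e^(−Eᵢ/kT) = e^(−0.130628) + e^(−3.33844) + e^(−3.90505) + e^(−4.96172) = 0.877544 + 0.0354923 + 0.0201399 + 0.00700088 = 0.940177.
F = −kT ln Z = −6.53 × ln(0.940177) = −6.53 × -0.0616871 = 0.4028 ×10⁻²¹ J.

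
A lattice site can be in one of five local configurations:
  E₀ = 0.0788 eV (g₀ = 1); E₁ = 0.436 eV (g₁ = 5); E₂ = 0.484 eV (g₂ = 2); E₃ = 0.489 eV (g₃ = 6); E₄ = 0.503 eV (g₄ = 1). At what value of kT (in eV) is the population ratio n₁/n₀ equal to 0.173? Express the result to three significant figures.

n₁/n₀ = (g₁/g₀) exp[−(E₁−E₀)/kT] = 0.173.
⇒ (E₁−E₀)/kT = ln((5/1)/0.173) = ln(28.902) = 3.3639.
kT = 0.3572 eV / 3.3639 = 0.106 eV.

0.106 eV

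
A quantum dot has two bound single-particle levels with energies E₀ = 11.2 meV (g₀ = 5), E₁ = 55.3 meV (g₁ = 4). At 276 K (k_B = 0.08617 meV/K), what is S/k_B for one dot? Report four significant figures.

1.934

k_BT = 0.08617 × 276 K = 23.7829 meV.
Eᵢ/kT = 0.470927, 2.32520.
Z = Σ gᵢe^(−Eᵢ/kT) = 5·e^(−0.470927) + 4·e^(−2.32520) = 3.12212 + 0.391056 = 3.51318.
⟨E⟩ = Σ EᵢPᵢ = 16.1088 meV.
S/k_B = ln Z + ⟨E⟩/kT = ln(3.51318) + 16.1088/23.7829 = 1.25652 + 0.677327 = 1.934.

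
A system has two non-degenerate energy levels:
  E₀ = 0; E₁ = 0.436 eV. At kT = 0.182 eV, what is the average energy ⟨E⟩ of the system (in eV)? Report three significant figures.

0.0364 eV

Eᵢ/kT = 0, 2.3956.
Z = Σ e^(−Eᵢ/kT) = e^(−0) + e^(−2.3956) = 1.0000 + 0.091118 = 1.0911.
⟨E⟩ = Σ Eᵢ e^(−Eᵢ/kT) / Z = (0·1.0000 + 0.436·0.091118) / 1.0911 = 0.0364 eV.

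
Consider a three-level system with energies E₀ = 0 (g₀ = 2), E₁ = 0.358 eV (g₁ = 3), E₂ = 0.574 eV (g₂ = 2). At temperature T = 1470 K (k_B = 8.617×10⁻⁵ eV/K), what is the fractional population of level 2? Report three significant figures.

0.00979

k_BT = 8.617×10⁻⁵ × 1470 K = 0.12667 eV.
Eᵢ/kT = 0, 2.8262, 4.5315.
Z = Σ gᵢe^(−Eᵢ/kT) = 2·e^(−0) + 3·e^(−2.8262) + 2·e^(−4.5315) = 2.0000 + 0.17771 + 0.021529 = 2.1992.
P₂ = g₂ e^(−E₂/kT) / Z = 0.021529/2.1992 = 0.00979.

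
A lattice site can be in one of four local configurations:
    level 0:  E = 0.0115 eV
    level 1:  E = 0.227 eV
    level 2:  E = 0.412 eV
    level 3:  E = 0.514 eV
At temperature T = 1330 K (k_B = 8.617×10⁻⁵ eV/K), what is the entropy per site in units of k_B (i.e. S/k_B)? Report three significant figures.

0.553

k_BT = 8.617×10⁻⁵ × 1330 K = 0.11461 eV.
Eᵢ/kT = 0.10034, 1.9806, 3.5948, 4.4848.
Z = Σ e^(−Eᵢ/kT) = e^(−0.10034) + e^(−1.9806) + e^(−3.5948) + e^(−4.4848) = 0.90453 + 0.13799 + 0.027466 + 0.011279 = 1.0813.
⟨E⟩ = Σ EᵢPᵢ = 0.054415 eV.
S/k_B = ln Z + ⟨E⟩/kT = ln(1.0813) + 0.054415/0.11461 = 0.078164 + 0.47478 = 0.553.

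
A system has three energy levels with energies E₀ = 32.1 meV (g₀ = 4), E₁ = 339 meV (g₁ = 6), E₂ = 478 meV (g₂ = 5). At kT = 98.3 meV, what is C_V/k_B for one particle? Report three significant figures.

0.791

Eᵢ/kT = 0.32655, 3.4486, 4.8627.
Z = Σ gᵢe^(−Eᵢ/kT) = 4·e^(−0.32655) + 6·e^(−3.4486) + 5·e^(−4.8627) = 2.8856 + 0.19074 + 0.038648 = 3.1150.
⟨E⟩ = 56.425 meV, ⟨E²⟩ = 10826 meV².
C_V/k_B = (⟨E²⟩ − ⟨E⟩²)/(kT)² = (10826 − 3183.8)/9662.9 = 0.791.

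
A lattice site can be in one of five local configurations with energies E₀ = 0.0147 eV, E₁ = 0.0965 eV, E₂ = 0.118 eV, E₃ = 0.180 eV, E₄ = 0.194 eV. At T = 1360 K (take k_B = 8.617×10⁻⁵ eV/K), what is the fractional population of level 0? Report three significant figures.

k_BT = 8.617×10⁻⁵ × 1360 K = 0.11719 eV.
Eᵢ/kT = 0.12544, 0.82345, 1.0069, 1.5360, 1.6554.
Z = Σ e^(−Eᵢ/kT) = e^(−0.12544) + e^(−0.82345) + e^(−1.0069) + e^(−1.5360) + e^(−1.6554) = 0.88211 + 0.43891 + 0.36535 + 0.21524 + 0.19102 = 2.0926.
P₀ = e^(−E₀/kT) / Z = 0.88211/2.0926 = 0.422.

0.422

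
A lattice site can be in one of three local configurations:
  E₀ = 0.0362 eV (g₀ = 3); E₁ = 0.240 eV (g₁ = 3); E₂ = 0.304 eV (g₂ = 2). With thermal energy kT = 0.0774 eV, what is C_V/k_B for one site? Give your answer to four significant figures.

Eᵢ/kT = 0.467700, 3.10078, 3.92765.
Z = Σ gᵢe^(−Eᵢ/kT) = 3·e^(−0.467700) + 3·e^(−3.10078) + 2·e^(−3.92765) = 1.87932 + 0.135042 + 0.0393798 = 2.05374.
⟨E⟩ = 0.0547357 eV, ⟨E²⟩ = 0.00675863 eV².
C_V/k_B = (⟨E²⟩ − ⟨E⟩²)/(kT)² = (0.00675863 − 0.00299600)/0.00599076 = 0.6281.

0.6281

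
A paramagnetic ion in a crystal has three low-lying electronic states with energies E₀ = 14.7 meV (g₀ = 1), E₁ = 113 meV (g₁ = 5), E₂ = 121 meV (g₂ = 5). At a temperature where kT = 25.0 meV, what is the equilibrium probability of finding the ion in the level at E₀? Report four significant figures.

Eᵢ/kT = 0.588000, 4.52000, 4.84000.
Z = Σ gᵢe^(−Eᵢ/kT) = 1·e^(−0.588000) + 5·e^(−4.52000) + 5·e^(−4.84000) = 0.555437 + 0.0544451 + 0.0395353 = 0.649417.
P₀ = g₀ e^(−E₀/kT) / Z = 0.555437/0.649417 = 0.8553.

0.8553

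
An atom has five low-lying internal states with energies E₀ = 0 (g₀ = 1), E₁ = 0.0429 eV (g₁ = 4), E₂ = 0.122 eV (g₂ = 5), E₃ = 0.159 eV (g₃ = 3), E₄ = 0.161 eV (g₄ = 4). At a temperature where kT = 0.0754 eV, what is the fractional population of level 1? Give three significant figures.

0.445

Eᵢ/kT = 0, 0.56897, 1.6180, 2.1088, 2.1353.
Z = Σ gᵢe^(−Eᵢ/kT) = 1·e^(−0) + 4·e^(−0.56897) + 5·e^(−1.6180) + 3·e^(−2.1088) + 4·e^(−2.1353) = 1.0000 + 2.2644 + 0.99147 + 0.36415 + 0.47284 = 5.0929.
P₁ = g₁ e^(−E₁/kT) / Z = 2.2644/5.0929 = 0.445.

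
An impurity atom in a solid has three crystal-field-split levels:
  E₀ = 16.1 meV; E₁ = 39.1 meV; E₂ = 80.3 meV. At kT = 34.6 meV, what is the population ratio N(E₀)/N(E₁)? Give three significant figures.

1.94

n₀/n₁ = exp[−(E₀−E₁)/kT] = exp(−(-23.0 meV)/(34.6 meV)) = exp(0.66474) = 1.94.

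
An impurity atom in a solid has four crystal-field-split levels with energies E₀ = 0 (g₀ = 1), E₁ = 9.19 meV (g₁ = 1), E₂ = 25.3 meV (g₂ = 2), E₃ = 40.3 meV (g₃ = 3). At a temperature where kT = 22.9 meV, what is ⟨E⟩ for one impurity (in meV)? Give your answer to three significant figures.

15.3 meV

Eᵢ/kT = 0, 0.40131, 1.1048, 1.7598.
Z = Σ gᵢe^(−Eᵢ/kT) = 1·e^(−0) + 1·e^(−0.40131) + 2·e^(−1.1048) + 3·e^(−1.7598) = 1.0000 + 0.66944 + 0.66255 + 0.51624 = 2.8482.
⟨E⟩ = Σ Eᵢ gᵢe^(−Eᵢ/kT) / Z = (0·1.0000 + 9.19·0.66944 + 25.3·0.66255 + 40.3·0.51624) / 2.8482 = 15.3 meV.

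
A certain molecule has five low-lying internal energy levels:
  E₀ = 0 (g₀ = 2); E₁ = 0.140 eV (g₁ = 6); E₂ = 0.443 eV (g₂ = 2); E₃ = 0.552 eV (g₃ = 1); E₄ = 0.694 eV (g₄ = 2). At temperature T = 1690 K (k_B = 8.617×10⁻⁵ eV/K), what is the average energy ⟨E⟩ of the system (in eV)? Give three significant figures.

0.0875 eV

k_BT = 8.617×10⁻⁵ × 1690 K = 0.14563 eV.
Eᵢ/kT = 0, 0.96134, 3.0420, 3.7904, 4.7655.
Z = Σ gᵢe^(−Eᵢ/kT) = 2·e^(−0) + 6·e^(−0.96134) + 2·e^(−3.0420) + 1·e^(−3.7904) + 2·e^(−4.7655) = 2.0000 + 2.2943 + 0.095479 + 0.022587 + 0.017037 = 4.4294.
⟨E⟩ = Σ Eᵢ gᵢe^(−Eᵢ/kT) / Z = (0·2.0000 + 0.140·2.2943 + 0.443·0.095479 + 0.552·0.022587 + 0.694·0.017037) / 4.4294 = 0.0875 eV.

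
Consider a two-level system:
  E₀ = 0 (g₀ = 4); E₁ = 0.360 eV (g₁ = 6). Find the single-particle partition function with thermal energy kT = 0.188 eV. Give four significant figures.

Z = 4.884

Eᵢ/kT = 0, 1.91489.
Z = Σ gᵢe^(−Eᵢ/kT) = 4·e^(−0) + 6·e^(−1.91489) = 4.00000 + 0.884148 = 4.88415.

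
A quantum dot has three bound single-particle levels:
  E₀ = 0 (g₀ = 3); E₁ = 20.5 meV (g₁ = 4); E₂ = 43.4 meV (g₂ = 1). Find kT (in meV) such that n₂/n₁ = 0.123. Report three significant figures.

32.3 meV

n₂/n₁ = (g₂/g₁) exp[−(E₂−E₁)/kT] = 0.123.
⇒ (E₂−E₁)/kT = ln((1/4)/0.123) = ln(2.0325) = 0.70927.
kT = 22.9 meV / 0.70927 = 32.3 meV.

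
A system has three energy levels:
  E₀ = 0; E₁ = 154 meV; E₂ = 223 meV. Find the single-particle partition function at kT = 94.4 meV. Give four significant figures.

Z = 1.290

Eᵢ/kT = 0, 1.63136, 2.36229.
Z = Σ e^(−Eᵢ/kT) = e^(−0) + e^(−1.63136) + e^(−2.36229) = 1.00000 + 0.195663 + 0.0942042 = 1.28987.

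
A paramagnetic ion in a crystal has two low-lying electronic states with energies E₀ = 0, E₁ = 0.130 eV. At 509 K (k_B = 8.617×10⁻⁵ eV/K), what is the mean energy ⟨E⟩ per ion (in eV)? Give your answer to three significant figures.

k_BT = 8.617×10⁻⁵ × 509 K = 0.043861 eV.
Eᵢ/kT = 0, 2.9639.
Z = Σ e^(−Eᵢ/kT) = e^(−0) + e^(−2.9639) = 1.0000 + 0.051617 = 1.0516.
⟨E⟩ = Σ Eᵢ e^(−Eᵢ/kT) / Z = (0·1.0000 + 0.130·0.051617) / 1.0516 = 0.00638 eV.

0.00638 eV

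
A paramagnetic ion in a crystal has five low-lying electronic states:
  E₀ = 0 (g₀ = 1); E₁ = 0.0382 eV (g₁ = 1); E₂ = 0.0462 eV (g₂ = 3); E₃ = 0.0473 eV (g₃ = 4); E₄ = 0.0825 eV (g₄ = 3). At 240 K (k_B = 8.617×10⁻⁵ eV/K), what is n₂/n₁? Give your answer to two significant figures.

2.0

k_BT = 8.617×10⁻⁵ × 240 K = 0.02068 eV.
n₂/n₁ = (g₂/g₁) exp[−(E₂−E₁)/kT] = (3/1) × exp(−(0.0080 eV)/(0.02068 eV)) = (3/1) × exp(-0.3868) = 2.0.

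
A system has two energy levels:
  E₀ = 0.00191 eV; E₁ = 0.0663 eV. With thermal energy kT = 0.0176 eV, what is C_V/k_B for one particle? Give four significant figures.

Eᵢ/kT = 0.108523, 3.76705.
Z = Σ e^(−Eᵢ/kT) = e^(−0.108523) + e^(−3.76705) = 0.897158 + 0.0231202 = 0.920278.
⟨E⟩ = 0.00352767 eV, ⟨E²⟩ = 0.000113990 eV².
C_V/k_B = (⟨E²⟩ − ⟨E⟩²)/(kT)² = (0.000113990 − 0.0000124445)/0.000309760 = 0.3278.

0.3278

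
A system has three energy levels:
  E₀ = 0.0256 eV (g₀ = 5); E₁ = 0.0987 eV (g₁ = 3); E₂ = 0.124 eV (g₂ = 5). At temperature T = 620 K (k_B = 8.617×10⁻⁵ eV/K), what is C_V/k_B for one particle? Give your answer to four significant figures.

0.4822

k_BT = 8.617×10⁻⁵ × 620 K = 0.0534254 eV.
Eᵢ/kT = 0.479173, 1.84744, 2.32099.
Z = Σ gᵢe^(−Eᵢ/kT) = 5·e^(−0.479173) + 3·e^(−1.84744) + 5·e^(−2.32099) = 3.09648 + 0.472921 + 0.490882 = 4.06028.
⟨E⟩ = 0.0460108 eV, ⟨E²⟩ = 0.00349339 eV².
C_V/k_B = (⟨E²⟩ − ⟨E⟩²)/(kT)² = (0.00349339 − 0.00211699)/0.00285427 = 0.4822.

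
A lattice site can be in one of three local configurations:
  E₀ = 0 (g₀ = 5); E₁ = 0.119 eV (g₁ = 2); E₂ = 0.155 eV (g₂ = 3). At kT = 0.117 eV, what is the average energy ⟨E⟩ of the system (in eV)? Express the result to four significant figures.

0.03216 eV

Eᵢ/kT = 0, 1.01709, 1.32479.
Z = Σ gᵢe^(−Eᵢ/kT) = 5·e^(−0) + 2·e^(−1.01709) + 3·e^(−1.32479) = 5.00000 + 0.723292 + 0.797576 = 6.52087.
⟨E⟩ = Σ Eᵢ gᵢe^(−Eᵢ/kT) / Z = (0·5.00000 + 0.119·0.723292 + 0.155·0.797576) / 6.52087 = 0.03216 eV.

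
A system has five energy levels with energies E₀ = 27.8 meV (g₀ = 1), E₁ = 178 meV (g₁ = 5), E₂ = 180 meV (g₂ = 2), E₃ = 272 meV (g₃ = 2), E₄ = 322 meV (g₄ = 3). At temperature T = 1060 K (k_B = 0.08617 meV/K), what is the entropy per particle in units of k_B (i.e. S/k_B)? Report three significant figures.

2.10

k_BT = 0.08617 × 1060 K = 91.340 meV.
Eᵢ/kT = 0.30436, 1.9488, 1.9707, 2.9779, 3.5253.
Z = Σ gᵢe^(−Eᵢ/kT) = 1·e^(−0.30436) + 5·e^(−1.9488) + 2·e^(−1.9707) + 2·e^(−2.9779) + 3·e^(−3.5253) = 0.73760 + 0.71222 + 0.27872 + 0.10180 + 0.088329 = 1.9187.
⟨E⟩ = Σ EᵢPᵢ = 132.16 meV.
S/k_B = ln Z + ⟨E⟩/kT = ln(1.9187) + 132.16/91.340 = 0.65165 + 1.4469 = 2.10.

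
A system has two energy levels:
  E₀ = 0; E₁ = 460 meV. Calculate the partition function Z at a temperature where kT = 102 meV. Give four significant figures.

Eᵢ/kT = 0, 4.50980.
Z = Σ e^(−Eᵢ/kT) = e^(−0) + e^(−4.50980) = 1.00000 + 0.0110007 = 1.01100.

Z = 1.011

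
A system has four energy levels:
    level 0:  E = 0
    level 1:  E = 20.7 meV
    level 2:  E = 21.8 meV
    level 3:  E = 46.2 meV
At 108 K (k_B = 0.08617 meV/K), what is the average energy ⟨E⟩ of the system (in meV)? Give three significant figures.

3.84 meV

k_BT = 0.08617 × 108 K = 9.3064 meV.
Eᵢ/kT = 0, 2.2243, 2.3425, 4.9643.
Z = Σ e^(−Eᵢ/kT) = e^(−0) + e^(−2.2243) + e^(−2.3425) + e^(−4.9643) = 1.0000 + 0.10814 + 0.096087 + 0.0069828 = 1.2112.
⟨E⟩ = Σ Eᵢ e^(−Eᵢ/kT) / Z = (0·1.0000 + 20.7·0.10814 + 21.8·0.096087 + 46.2·0.0069828) / 1.2112 = 3.84 meV.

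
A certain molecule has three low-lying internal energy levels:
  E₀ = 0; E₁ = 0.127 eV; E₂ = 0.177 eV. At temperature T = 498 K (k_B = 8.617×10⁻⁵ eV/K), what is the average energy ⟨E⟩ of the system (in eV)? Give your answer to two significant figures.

k_BT = 8.617×10⁻⁵ × 498 K = 0.04291 eV.
Eᵢ/kT = 0, 2.960, 4.125.
Z = Σ e^(−Eᵢ/kT) = e^(−0) + e^(−2.960) + e^(−4.125) = 1.000 + 0.05182 + 0.01616 = 1.068.
⟨E⟩ = Σ Eᵢ e^(−Eᵢ/kT) / Z = (0·1.000 + 0.127·0.05182 + 0.177·0.01616) / 1.068 = 0.0088 eV.

0.0088 eV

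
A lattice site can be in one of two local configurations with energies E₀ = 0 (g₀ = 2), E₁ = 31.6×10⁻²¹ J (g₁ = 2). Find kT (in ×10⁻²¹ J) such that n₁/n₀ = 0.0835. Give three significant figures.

12.7 ×10⁻²¹ J

n₁/n₀ = (g₁/g₀) exp[−(E₁−E₀)/kT] = 0.0835.
⇒ (E₁−E₀)/kT = ln((2/2)/0.0835) = ln(11.976) = 2.4829.
kT = 31.6 ×10⁻²¹ J / 2.4829 = 12.7 ×10⁻²¹ J.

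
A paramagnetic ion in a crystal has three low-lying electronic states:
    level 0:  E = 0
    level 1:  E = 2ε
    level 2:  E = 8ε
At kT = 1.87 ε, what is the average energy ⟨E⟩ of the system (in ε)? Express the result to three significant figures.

0.588 ε

Eᵢ/kT = 0, 1.0695, 4.2781.
Z = Σ e^(−Eᵢ/kT) = e^(−0) + e^(−1.0695) + e^(−4.2781) = 1.0000 + 0.34318 + 0.013869 = 1.3570.
⟨E⟩ = Σ Eᵢ e^(−Eᵢ/kT) / Z = (0·1.0000 + 2·0.34318 + 8·0.013869) / 1.3570 = 0.588 ε.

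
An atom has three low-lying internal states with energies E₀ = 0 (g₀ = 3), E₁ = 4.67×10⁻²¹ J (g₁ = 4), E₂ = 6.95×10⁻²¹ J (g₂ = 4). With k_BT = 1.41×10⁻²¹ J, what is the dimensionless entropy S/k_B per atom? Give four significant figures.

Eᵢ/kT = 0, 3.31206, 4.92908.
Z = Σ gᵢe^(−Eᵢ/kT) = 3·e^(−0) + 4·e^(−3.31206) + 4·e^(−4.92908) = 3.00000 + 0.145764 + 0.0289326 = 3.17470.
⟨E⟩ = Σ EᵢPᵢ = 0.277758 ×10⁻²¹ J.
S/k_B = ln Z + ⟨E⟩/kT = ln(3.17470) + 0.277758/1.41 = 1.15521 + 0.196991 = 1.352.

1.352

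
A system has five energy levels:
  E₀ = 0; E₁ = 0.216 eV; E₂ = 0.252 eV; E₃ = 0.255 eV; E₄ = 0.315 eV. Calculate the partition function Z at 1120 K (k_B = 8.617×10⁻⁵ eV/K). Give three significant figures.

k_BT = 8.617×10⁻⁵ × 1120 K = 0.096510 eV.
Eᵢ/kT = 0, 2.2381, 2.6111, 2.6422, 3.2639.
Z = Σ e^(−Eᵢ/kT) = e^(−0) + e^(−2.2381) + e^(−2.6111) + e^(−2.6422) + e^(−3.2639) = 1.0000 + 0.10666 + 0.073454 + 0.071204 + 0.038239 = 1.2896.

Z = 1.29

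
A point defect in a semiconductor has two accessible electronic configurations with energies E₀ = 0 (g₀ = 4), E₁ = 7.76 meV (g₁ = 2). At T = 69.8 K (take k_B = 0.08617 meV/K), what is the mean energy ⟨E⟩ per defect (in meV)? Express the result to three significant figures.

k_BT = 0.08617 × 69.8 K = 6.0147 meV.
Eᵢ/kT = 0, 1.2902.
Z = Σ gᵢe^(−Eᵢ/kT) = 4·e^(−0) + 2·e^(−1.2902) = 4.0000 + 0.55043 = 4.5504.
⟨E⟩ = Σ Eᵢ gᵢe^(−Eᵢ/kT) / Z = (0·4.0000 + 7.76·0.55043) / 4.5504 = 0.939 meV.

0.939 meV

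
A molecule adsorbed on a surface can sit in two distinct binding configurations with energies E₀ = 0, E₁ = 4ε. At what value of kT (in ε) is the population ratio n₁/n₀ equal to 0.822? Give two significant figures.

20 ε

n₁/n₀ = exp[−(E₁−E₀)/kT] = 0.822.
⇒ (E₁−E₀)/kT = ln(1/0.822) = ln(1.217) = 0.1964.
kT = 4ε / 0.1964 = 20 ε.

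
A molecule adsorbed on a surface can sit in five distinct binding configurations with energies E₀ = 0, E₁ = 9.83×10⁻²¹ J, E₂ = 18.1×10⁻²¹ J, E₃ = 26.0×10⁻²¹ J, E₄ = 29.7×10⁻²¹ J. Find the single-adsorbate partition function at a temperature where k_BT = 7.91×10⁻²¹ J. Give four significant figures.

Eᵢ/kT = 0, 1.24273, 2.28824, 3.28698, 3.75474.
Z = Σ e^(−Eᵢ/kT) = e^(−0) + e^(−1.24273) + e^(−2.28824) + e^(−3.28698) + e^(−3.75474) = 1.00000 + 0.288595 + 0.101445 + 0.0373665 + 0.0234065 = 1.45081.

Z = 1.451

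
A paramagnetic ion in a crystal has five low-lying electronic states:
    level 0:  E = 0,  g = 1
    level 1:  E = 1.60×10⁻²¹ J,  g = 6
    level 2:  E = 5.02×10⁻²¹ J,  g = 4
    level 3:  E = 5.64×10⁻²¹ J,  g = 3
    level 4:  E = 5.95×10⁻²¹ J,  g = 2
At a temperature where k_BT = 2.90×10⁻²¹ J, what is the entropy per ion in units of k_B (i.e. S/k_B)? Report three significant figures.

2.53

Eᵢ/kT = 0, 0.55172, 1.7310, 1.9448, 2.0517.
Z = Σ gᵢe^(−Eᵢ/kT) = 1·e^(−0) + 6·e^(−0.55172) + 4·e^(−1.7310) + 3·e^(−1.9448) + 2·e^(−2.0517) = 1.0000 + 3.4557 + 0.70843 + 0.42905 + 0.25703 = 5.8502.
⟨E⟩ = Σ EᵢPᵢ = 2.2281 ×10⁻²¹ J.
S/k_B = ln Z + ⟨E⟩/kT = ln(5.8502) + 2.2281/2.90 = 1.7665 + 0.76831 = 2.53.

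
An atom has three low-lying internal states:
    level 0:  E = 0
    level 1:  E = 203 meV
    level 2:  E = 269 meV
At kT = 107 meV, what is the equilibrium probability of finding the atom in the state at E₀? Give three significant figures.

0.812

Eᵢ/kT = 0, 1.8972, 2.5140.
Z = Σ e^(−Eᵢ/kT) = e^(−0) + e^(−1.8972) + e^(−2.5140) = 1.0000 + 0.14999 + 0.080944 = 1.2309.
P₀ = e^(−E₀/kT) / Z = 1.0000/1.2309 = 0.812.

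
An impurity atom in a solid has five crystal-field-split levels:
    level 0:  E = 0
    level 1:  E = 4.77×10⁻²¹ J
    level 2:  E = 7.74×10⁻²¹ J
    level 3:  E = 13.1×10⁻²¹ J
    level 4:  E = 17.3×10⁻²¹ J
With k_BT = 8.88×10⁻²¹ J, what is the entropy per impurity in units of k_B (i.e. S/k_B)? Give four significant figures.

Eᵢ/kT = 0, 0.537162, 0.871622, 1.47523, 1.94820.
Z = Σ e^(−Eᵢ/kT) = e^(−0) + e^(−0.537162) + e^(−0.871622) + e^(−1.47523) + e^(−1.94820) = 1.00000 + 0.584404 + 0.418273 + 0.228726 + 0.142530 = 2.37393.
⟨E⟩ = Σ EᵢPᵢ = 4.83886 ×10⁻²¹ J.
S/k_B = ln Z + ⟨E⟩/kT = ln(2.37393) + 4.83886/8.88 = 0.864547 + 0.544917 = 1.409.

1.409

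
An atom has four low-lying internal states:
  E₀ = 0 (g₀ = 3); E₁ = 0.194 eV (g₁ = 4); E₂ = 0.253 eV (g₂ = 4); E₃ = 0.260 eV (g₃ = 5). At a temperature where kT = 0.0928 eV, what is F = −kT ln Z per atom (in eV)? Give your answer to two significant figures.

Eᵢ/kT = 0, 2.091, 2.726, 2.802.
Z = Σ gᵢe^(−Eᵢ/kT) = 3·e^(−0) + 4·e^(−2.091) + 4·e^(−2.726) + 5·e^(−2.802) = 3.000 + 0.4943 + 0.2619 + 0.3034 = 4.060.
F = −kT ln Z = −0.0928 × ln(4.060) = −0.0928 × 1.401 = -0.13 eV.

-0.13 eV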